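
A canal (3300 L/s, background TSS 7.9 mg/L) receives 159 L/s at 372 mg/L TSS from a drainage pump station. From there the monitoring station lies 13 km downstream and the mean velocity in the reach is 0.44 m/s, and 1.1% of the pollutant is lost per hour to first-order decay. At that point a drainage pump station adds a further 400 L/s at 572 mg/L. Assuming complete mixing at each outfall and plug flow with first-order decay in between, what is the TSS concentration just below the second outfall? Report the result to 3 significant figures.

79.5 mg/L

Flow-weighted average: C = (3300·7.900 + 159.0·372.0) / 3459 = 85220/3459 = 24.64 mg/L; combined flow 3459 L/s.
Travel time t = 13·1000 / 0.44 = 29550 s = 8.207 h.
1.1%/h lost → k = −ln(1 − 0.011) = 0.01106 h⁻¹.
Applying C = C₀e^(−kt): 24.64 × 0.9132 = 22.50 mg/L.
Second outfall: C = (3459·22.50 + 400.0·572.0)/3859 = 79.46 mg/L.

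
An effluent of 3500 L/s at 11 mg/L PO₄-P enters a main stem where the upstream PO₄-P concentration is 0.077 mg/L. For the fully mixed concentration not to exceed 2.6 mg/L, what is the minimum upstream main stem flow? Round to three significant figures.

11700 L/s

Set C_mix = 2.6: (Q·0.07700 + 3500·11.00) / (Q + 3500) = 2.6
→ Q = 3500·(11.00 − 2.6)/(2.6 − 0.07700) = 11650 L/s.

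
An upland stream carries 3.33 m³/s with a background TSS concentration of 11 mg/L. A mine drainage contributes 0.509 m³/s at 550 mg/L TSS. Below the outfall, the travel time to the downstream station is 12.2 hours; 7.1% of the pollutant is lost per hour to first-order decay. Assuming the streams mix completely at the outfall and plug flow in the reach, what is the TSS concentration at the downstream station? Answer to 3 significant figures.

Conservation of mass: C = (3.330·11.00 + 0.5090·550.0) / 3.839 = 316.6/3.839 = 82.46 mg/L.
7.1%/h lost → k = −ln(1 − 0.071) = 0.07365 h⁻¹.
Applying C = C₀e^(−kt): 82.46 × 0.4072 = 33.58 mg/L.

33.6 mg/L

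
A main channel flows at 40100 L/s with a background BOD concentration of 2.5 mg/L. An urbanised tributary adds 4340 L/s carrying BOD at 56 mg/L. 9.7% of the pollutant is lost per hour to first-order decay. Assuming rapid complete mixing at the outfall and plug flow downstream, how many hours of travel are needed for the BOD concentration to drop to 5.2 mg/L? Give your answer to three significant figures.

Flow-weighted average: C = (40100·2.500 + 4340·56.00) / 44440 = 343300/44440 = 7.725 mg/L.
9.7%/h lost → k = −ln(1 − 0.097) = 0.1020 h⁻¹.
7.725·exp(−k·t) = 5.2 → t = ln(7.725/5.2)/k = 13960 s = 3.879 h.

3.88 h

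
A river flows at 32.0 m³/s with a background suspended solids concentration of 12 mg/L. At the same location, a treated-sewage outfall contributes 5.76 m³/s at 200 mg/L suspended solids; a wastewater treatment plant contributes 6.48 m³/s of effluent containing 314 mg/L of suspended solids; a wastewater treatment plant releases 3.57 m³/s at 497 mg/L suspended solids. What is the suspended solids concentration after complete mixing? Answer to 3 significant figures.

Mixed concentration C = ΣQC/ΣQ = (32.00·12.00 + 5.760·200.0 + 6.480·314.0 + 3.570·497.0) / 47.81 = 5345/47.81 = 111.8 mg/L.

112 mg/L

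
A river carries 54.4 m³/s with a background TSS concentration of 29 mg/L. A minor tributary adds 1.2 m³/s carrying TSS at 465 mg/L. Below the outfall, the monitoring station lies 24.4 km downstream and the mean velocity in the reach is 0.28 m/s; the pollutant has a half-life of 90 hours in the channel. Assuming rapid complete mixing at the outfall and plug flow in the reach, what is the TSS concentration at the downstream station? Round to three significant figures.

31.9 mg/L

Mass balance: C = (54.40·29.00 + 1.200·465.0) / 55.60 = 2136/55.60 = 38.41 mg/L.
Travel time t = 24.4·1000 / 0.28 = 87140 s = 24.21 h.
Half-life 90 h → k = ln 2 / 90 = 0.007702 h⁻¹ = 0.1848 d⁻¹.
After decay, C = 38.41 × e^(−kt) = 38.41 × 0.8299 = 31.88 mg/L.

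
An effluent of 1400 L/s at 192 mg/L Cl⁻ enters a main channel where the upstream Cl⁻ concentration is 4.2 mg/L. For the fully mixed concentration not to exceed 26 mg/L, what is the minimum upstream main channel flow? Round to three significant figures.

10700 L/s

Set C_mix = 26: (Q·4.200 + 1400·192.0) / (Q + 1400) = 26
→ Q = 1400·(192.0 − 26)/(26 − 4.200) = 10660 L/s.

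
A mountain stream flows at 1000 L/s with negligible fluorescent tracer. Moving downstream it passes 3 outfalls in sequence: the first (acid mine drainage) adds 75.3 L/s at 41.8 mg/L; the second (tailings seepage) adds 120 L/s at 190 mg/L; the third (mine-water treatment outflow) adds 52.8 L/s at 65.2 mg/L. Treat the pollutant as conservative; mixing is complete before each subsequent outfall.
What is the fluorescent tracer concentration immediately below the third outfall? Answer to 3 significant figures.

23.5 mg/L

After outfall 1: Q = 1000 + 75.30 = 1075 L/s; C = (1000·0 + 75.30·41.80)/1075 = 2.927 mg/L.
After outfall 2: Q = 1075 + 120.0 = 1195 L/s; C = (1075·2.927 + 120.0·190.0)/1195 = 21.71 mg/L.
After outfall 3: Q = 1195 + 52.80 = 1248 L/s; C = (1195·21.71 + 52.80·65.20)/1248 = 23.55 mg/L.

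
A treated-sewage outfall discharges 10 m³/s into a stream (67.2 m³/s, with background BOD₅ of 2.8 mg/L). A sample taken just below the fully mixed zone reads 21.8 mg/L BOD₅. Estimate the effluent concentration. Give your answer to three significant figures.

Mass balance: 67.20·2.800 + 10.00·Cₑ = 77.20·21.80
→ Cₑ = (77.20·21.80 − 67.20·2.800) / 10.00 = 149.5 mg/L.

149 mg/L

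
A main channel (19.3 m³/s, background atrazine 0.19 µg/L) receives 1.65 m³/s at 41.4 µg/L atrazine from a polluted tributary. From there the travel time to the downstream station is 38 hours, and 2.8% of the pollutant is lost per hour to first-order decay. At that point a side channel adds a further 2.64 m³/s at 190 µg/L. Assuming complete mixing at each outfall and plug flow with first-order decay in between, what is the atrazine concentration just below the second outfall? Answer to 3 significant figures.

Mixed concentration C = ΣQC/ΣQ = (19.30·0.1900 + 1.650·41.40) / 20.95 = 71.98/20.95 = 3.436 µg/L; combined flow 20.95 m³/s.
2.8%/h lost → k = −ln(1 − 0.028) = 0.02840 h⁻¹.
Applying C = C₀e^(−kt): 3.436 × 0.3399 = 1.168 µg/L.
At the second outfall, C = (20.95·1.168 + 2.640·190.0) / (20.95 + 2.640) = 22.30 µg/L.

22.3 µg/L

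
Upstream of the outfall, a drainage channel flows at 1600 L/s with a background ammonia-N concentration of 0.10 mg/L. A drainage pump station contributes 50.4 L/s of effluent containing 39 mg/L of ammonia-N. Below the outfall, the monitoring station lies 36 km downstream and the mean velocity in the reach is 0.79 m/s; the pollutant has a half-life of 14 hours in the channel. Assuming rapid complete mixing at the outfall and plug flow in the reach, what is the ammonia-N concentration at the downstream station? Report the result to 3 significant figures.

0.688 mg/L

Flow-weighted average: C = (1600·0.1000 + 50.40·39.00) / 1650 = 2126/1650 = 1.288 mg/L.
Travel time t = 36·1000 / 0.79 = 45570 s = 12.66 h.
Half-life 14 h → k = ln 2 / 14 = 0.04951 h⁻¹ = 1.188 d⁻¹.
Applying C = C₀e^(−kt): 1.288 × 0.5343 = 0.6882 mg/L.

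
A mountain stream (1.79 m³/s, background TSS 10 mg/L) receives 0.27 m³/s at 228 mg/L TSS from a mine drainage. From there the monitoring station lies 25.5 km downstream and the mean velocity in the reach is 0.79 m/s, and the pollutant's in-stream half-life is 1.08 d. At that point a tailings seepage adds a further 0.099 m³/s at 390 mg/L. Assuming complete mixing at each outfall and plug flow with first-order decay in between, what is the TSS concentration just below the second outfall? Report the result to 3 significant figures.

46.8 mg/L

Mass balance: C = (1.790·10.00 + 0.2700·228.0) / 2.060 = 79.46/2.060 = 38.57 mg/L; combined flow 2.060 m³/s.
Travel time t = 25.5·1000 / 0.79 = 32280 s = 8.966 h.
Half-life 1.08 d → k = ln 2 / 1.08 = 0.6418 d⁻¹.
First-order decay: C = 38.57·exp(−k·t) = 38.57·0.7868 = 30.35 mg/L.
At the second outfall, C = (2.060·30.35 + 0.09900·390.0) / (2.060 + 0.09900) = 46.84 mg/L.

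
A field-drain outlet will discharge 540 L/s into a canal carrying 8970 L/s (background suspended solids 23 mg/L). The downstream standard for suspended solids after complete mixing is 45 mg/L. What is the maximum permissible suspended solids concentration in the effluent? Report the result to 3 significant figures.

At the limit, (Qr·Cr + Qe·Cₑ)/(Qr + Qe) = 45:
Cₑ = (9510·45 − 8970·23.00) / 540.0 = 410.4 mg/L.

410 mg/L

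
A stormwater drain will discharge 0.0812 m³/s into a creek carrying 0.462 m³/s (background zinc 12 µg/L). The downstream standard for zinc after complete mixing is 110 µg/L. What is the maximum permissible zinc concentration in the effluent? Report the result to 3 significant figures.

At the limit, (Qr·Cr + Qe·Cₑ)/(Qr + Qe) = 110:
Cₑ = (0.5432·110 − 0.4620·12.00) / 0.08120 = 667.6 µg/L.

668 µg/L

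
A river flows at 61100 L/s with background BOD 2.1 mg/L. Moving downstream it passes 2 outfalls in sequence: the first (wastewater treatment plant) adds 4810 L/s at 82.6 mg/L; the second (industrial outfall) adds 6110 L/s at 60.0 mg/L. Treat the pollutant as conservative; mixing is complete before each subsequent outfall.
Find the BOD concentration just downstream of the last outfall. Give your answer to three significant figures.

12.4 mg/L

After outfall 1: Q = 61100 + 4810 = 65910 L/s; C = (61100·2.100 + 4810·82.60)/65910 = 7.975 mg/L.
After outfall 2: Q = 65910 + 6110 = 72020 L/s; C = (65910·7.975 + 6110·60.00)/72020 = 12.39 mg/L.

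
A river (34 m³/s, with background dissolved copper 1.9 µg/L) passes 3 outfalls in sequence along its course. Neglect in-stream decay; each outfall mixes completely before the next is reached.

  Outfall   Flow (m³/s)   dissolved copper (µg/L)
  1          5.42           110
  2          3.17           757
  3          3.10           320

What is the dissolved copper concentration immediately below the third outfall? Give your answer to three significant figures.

88.7 µg/L

After outfall 1: Q = 34.00 + 5.420 = 39.42 m³/s; C = (34.00·1.900 + 5.420·110.0)/39.42 = 16.76 µg/L.
After outfall 2: Q = 39.42 + 3.170 = 42.59 m³/s; C = (39.42·16.76 + 3.170·757.0)/42.59 = 71.86 µg/L.
After outfall 3: Q = 42.59 + 3.100 = 45.69 m³/s; C = (42.59·71.86 + 3.100·320.0)/45.69 = 88.70 µg/L.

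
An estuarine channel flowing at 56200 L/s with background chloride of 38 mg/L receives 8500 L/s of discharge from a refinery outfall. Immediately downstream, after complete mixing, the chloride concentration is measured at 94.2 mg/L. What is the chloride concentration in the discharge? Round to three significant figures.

466 mg/L

Mass balance: 56200·38.00 + 8500·Cₑ = 64700·94.20
→ Cₑ = (64700·94.20 − 56200·38.00) / 8500 = 465.8 mg/L.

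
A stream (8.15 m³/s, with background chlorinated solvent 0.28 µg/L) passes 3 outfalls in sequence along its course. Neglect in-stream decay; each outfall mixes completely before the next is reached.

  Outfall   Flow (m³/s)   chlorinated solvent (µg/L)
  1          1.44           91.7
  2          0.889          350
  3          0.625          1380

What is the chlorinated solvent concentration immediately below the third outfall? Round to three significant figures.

118 µg/L

Below outfall 1: Q → 9.590 m³/s, C = (8.150·0.2800 + 1.440·91.70)/9.590 = 14.01 µg/L.
Below outfall 2: Q → 10.48 m³/s, C = (9.590·14.01 + 0.8890·350.0)/10.48 = 42.51 µg/L.
Below outfall 3: Q → 11.10 m³/s, C = (10.48·42.51 + 0.6250·1380)/11.10 = 117.8 µg/L.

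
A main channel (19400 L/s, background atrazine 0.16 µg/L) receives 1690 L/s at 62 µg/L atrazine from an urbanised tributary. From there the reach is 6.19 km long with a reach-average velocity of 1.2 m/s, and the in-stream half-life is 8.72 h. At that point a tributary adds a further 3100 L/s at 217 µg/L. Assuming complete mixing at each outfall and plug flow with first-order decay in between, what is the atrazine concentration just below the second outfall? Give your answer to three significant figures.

Mixed concentration C = ΣQC/ΣQ = (19400·0.1600 + 1690·62.00) / 21090 = 107900/21090 = 5.115 µg/L; combined flow 21090 L/s.
Travel time t = 6.19·1000 / 1.2 = 5158 s = 1.433 h.
Half-life 8.72 h → k = ln 2 / 8.72 = 0.07949 h⁻¹ = 1.908 d⁻¹.
Decay over the reach: 5.115·exp(−kt) = 5.115·0.8923 = 4.565 µg/L.
Second outfall: C = (21090·4.565 + 3100·217.0)/24190 = 31.79 µg/L.

31.8 µg/L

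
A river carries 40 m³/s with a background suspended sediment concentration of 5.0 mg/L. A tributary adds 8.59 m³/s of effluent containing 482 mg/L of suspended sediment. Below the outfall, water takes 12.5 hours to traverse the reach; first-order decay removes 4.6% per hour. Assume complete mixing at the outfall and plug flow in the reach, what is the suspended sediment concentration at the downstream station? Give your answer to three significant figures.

49.6 mg/L

Mixed concentration C = ΣQC/ΣQ = (40.00·5.000 + 8.590·482.0) / 48.59 = 4340/48.59 = 89.33 mg/L.
4.6%/h lost → k = −ln(1 − 0.046) = 0.04709 h⁻¹.
Applying C = C₀e^(−kt): 89.33 × 0.5551 = 49.58 mg/L.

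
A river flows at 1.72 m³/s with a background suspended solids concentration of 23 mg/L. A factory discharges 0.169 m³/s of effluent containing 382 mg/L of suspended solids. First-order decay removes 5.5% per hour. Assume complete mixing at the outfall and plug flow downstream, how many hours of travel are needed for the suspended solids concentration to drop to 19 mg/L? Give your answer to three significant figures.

Conservation of mass: C = (1.720·23.00 + 0.1690·382.0) / 1.889 = 104.1/1.889 = 55.12 mg/L.
5.5%/h lost → k = −ln(1 − 0.055) = 0.05657 h⁻¹.
55.12·exp(−k·t) = 19 → t = ln(55.12/19)/k = 67780 s = 18.83 h.

18.8 h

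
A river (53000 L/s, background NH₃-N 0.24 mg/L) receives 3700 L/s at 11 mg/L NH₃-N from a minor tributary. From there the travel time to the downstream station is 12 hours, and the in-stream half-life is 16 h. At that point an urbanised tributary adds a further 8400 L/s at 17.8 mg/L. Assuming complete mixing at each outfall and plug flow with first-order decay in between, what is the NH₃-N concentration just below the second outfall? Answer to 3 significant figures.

2.78 mg/L

Mass balance: C = (53000·0.2400 + 3700·11.00) / 56700 = 53420/56700 = 0.9422 mg/L; combined flow 56700 L/s.
Half-life 16 h → k = ln 2 / 16 = 0.04332 h⁻¹ = 1.040 d⁻¹.
First-order decay: C = 0.9422·exp(−k·t) = 0.9422·0.5946 = 0.5602 mg/L.
At the second outfall, C = (56700·0.5602 + 8400·17.80) / (56700 + 8400) = 2.785 mg/L.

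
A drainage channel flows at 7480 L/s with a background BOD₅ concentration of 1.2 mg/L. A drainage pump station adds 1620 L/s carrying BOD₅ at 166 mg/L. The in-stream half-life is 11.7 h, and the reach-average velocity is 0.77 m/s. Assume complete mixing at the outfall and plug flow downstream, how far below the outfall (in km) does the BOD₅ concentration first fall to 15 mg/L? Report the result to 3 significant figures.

Conservation of mass: C = (7480·1.200 + 1620·166.0) / 9100 = 277900/9100 = 30.54 mg/L.
Half-life 11.7 h → k = ln 2 / 11.7 = 0.05924 h⁻¹ = 1.422 d⁻¹.
Set 30.54·exp(−k·t) = 15 → t = ln(30.54/15)/k = 43200 s = 12.00 h.
Distance = v·t = 0.77·43200 = 33260 m = 33.26 km.

33.3 km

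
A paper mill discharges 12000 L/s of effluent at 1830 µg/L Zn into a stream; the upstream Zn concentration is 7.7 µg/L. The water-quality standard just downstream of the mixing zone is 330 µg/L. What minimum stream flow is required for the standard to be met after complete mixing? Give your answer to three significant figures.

Set C_mix = 330: (Q·7.700 + 12000·1830) / (Q + 12000) = 330
→ Q = 12000·(1830 − 330)/(330 − 7.700) = 55850 L/s.

55800 L/s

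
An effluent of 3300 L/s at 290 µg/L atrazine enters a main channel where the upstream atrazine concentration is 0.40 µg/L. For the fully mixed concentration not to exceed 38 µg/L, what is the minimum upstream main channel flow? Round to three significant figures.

Set C_mix = 38: (Q·0.4000 + 3300·290.0) / (Q + 3300) = 38
→ Q = 3300·(290.0 − 38)/(38 − 0.4000) = 22120 L/s.

22100 L/s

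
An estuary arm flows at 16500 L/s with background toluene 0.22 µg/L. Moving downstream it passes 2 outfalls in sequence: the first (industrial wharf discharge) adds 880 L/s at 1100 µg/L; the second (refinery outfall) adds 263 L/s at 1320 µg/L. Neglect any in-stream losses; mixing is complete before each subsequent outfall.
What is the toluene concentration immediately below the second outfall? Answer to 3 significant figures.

After outfall 1: Q = 16500 + 880.0 = 17380 L/s; C = (16500·0.2200 + 880.0·1100)/17380 = 55.91 µg/L.
After outfall 2: Q = 17380 + 263.0 = 17640 L/s; C = (17380·55.91 + 263.0·1320)/17640 = 74.75 µg/L.

74.7 µg/L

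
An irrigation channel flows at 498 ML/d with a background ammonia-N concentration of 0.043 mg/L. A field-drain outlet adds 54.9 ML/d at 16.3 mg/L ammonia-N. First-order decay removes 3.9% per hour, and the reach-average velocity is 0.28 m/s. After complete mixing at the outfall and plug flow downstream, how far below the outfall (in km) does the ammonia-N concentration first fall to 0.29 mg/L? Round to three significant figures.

44.2 km

Conservation of mass: C = (498.0·0.04300 + 54.90·16.30) / 552.9 = 916.3/552.9 = 1.657 mg/L.
3.9%/h lost → k = −ln(1 − 0.039) = 0.03978 h⁻¹.
Set 1.657·exp(−k·t) = 0.29 → t = ln(1.657/0.29)/k = 157700 s = 43.82 h.
Distance = v·t = 0.28·157700 = 44170 m = 44.17 km.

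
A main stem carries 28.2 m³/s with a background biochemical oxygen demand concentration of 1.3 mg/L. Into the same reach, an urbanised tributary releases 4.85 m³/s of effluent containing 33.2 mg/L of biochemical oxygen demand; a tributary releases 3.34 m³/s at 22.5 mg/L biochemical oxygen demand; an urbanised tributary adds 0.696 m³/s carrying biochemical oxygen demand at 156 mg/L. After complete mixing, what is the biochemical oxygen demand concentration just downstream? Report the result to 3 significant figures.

Conservation of mass: C = (28.20·1.300 + 4.850·33.20 + 3.340·22.50 + 0.6960·156.0) / 37.09 = 381.4/37.09 = 10.28 mg/L.

10.3 mg/L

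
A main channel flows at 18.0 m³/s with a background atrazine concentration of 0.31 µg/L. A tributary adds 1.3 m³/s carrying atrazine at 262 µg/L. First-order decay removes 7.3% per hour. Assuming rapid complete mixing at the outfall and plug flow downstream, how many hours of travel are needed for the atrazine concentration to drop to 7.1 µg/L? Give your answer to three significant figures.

12.2 h

Flow-weighted average: C = (18.00·0.3100 + 1.300·262.0) / 19.30 = 346.2/19.30 = 17.94 µg/L.
7.3%/h lost → k = −ln(1 − 0.073) = 0.07580 h⁻¹.
17.94·exp(−k·t) = 7.1 → t = ln(17.94/7.1)/k = 44010 s = 12.23 h.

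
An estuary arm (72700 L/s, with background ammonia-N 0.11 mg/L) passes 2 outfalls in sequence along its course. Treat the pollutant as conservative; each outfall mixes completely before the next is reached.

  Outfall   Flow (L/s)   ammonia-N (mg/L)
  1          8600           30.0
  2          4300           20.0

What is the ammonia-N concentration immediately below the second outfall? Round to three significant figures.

4.11 mg/L

After outfall 1: Q = 72700 + 8600 = 81300 L/s; C = (72700·0.1100 + 8600·30.00)/81300 = 3.272 mg/L.
After outfall 2: Q = 81300 + 4300 = 85600 L/s; C = (81300·3.272 + 4300·20.00)/85600 = 4.112 mg/L.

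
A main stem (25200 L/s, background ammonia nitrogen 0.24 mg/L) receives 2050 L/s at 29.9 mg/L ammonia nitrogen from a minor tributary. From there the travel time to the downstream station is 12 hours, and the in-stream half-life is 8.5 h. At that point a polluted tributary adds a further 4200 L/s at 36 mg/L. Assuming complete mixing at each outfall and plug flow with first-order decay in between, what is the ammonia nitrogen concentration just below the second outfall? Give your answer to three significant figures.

Flow-weighted average: C = (25200·0.2400 + 2050·29.90) / 27250 = 67340/27250 = 2.471 mg/L; combined flow 27250 L/s.
Half-life 8.5 h → k = ln 2 / 8.5 = 0.08155 h⁻¹ = 1.957 d⁻¹.
Decay over the reach: 2.471·exp(−kt) = 2.471·0.3759 = 0.9288 mg/L.
At the second outfall, C = (27250·0.9288 + 4200·36.00) / (27250 + 4200) = 5.612 mg/L.

5.61 mg/L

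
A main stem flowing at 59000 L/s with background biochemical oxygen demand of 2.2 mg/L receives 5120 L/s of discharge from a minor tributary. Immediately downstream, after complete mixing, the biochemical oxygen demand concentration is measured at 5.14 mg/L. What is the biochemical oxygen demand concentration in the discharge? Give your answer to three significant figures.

39.0 mg/L

Mass balance: 59000·2.200 + 5120·Cₑ = 64120·5.140
→ Cₑ = (64120·5.140 − 59000·2.200) / 5120 = 39.02 mg/L.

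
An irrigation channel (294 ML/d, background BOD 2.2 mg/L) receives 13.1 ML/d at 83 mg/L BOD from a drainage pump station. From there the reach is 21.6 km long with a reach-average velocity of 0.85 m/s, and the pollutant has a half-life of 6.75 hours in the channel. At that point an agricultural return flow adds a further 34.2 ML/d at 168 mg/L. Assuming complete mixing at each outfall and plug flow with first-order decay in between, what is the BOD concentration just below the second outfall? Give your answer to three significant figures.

Conservation of mass: C = (294.0·2.200 + 13.10·83.00) / 307.1 = 1734/307.1 = 5.647 mg/L; combined flow 307.1 ML/d.
Travel time t = 21.6·1000 / 0.85 = 25410 s = 7.059 h.
Half-life 6.75 h → k = ln 2 / 6.75 = 0.1027 h⁻¹ = 2.465 d⁻¹.
Decay over the reach: 5.647·exp(−kt) = 5.647·0.4844 = 2.735 mg/L.
Second outfall: C = (307.1·2.735 + 34.20·168.0)/341.3 = 19.30 mg/L.

19.3 mg/L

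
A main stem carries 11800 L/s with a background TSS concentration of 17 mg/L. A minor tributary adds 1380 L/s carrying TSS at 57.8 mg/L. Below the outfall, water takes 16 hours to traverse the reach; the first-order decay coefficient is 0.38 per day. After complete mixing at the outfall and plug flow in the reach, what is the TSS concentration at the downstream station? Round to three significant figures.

Conservation of mass: C = (11800·17.00 + 1380·57.80) / 13180 = 280400/13180 = 21.27 mg/L.
Applying C = C₀e^(−kt): 21.27 × 0.7762 = 16.51 mg/L.

16.5 mg/L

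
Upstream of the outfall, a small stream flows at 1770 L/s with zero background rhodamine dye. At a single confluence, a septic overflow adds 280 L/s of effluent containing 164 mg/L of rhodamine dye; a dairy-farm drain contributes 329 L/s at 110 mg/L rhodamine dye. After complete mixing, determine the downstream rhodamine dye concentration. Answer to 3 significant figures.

34.5 mg/L

Conservation of mass: C = (1770·0 + 280.0·164.0 + 329.0·110.0) / 2379 = 82110/2379 = 34.51 mg/L.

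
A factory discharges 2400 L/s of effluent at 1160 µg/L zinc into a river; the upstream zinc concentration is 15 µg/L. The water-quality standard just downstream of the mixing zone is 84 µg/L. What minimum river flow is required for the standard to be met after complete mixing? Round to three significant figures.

Set C_mix = 84: (Q·15.00 + 2400·1160) / (Q + 2400) = 84
→ Q = 2400·(1160 − 84)/(84 − 15.00) = 37430 L/s.

37400 L/s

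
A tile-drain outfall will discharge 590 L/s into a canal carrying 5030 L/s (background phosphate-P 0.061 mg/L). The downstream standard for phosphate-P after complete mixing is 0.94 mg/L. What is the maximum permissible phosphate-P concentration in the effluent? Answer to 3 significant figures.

At the limit, (Qr·Cr + Qe·Cₑ)/(Qr + Qe) = 0.94:
Cₑ = (5620·0.94 − 5030·0.06100) / 590.0 = 8.434 mg/L.

8.43 mg/L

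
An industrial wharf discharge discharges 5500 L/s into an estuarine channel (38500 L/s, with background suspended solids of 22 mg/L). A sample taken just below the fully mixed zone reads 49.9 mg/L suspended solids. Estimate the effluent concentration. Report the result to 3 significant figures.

245 mg/L

Mass balance: 38500·22.00 + 5500·Cₑ = 44000·49.90
→ Cₑ = (44000·49.90 − 38500·22.00) / 5500 = 245.2 mg/L.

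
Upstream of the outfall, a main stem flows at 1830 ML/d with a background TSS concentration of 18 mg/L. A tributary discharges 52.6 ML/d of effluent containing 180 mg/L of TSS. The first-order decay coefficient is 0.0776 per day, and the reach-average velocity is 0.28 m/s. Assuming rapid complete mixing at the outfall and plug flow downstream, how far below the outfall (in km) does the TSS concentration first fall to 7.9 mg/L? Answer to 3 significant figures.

327 km

Mass balance: C = (1830·18.00 + 52.60·180.0) / 1883 = 42410/1883 = 22.53 mg/L.
Set 22.53·exp(−k·t) = 7.9 → t = ln(22.53/7.9)/k = 1167000 s = 324.1 h.
Distance = v·t = 0.28·1167000 = 326700 m = 326.7 km.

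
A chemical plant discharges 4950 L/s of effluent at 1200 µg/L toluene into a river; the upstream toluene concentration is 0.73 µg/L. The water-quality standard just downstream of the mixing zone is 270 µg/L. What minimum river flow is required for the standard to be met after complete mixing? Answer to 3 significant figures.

17100 L/s

Set C_mix = 270: (Q·0.7300 + 4950·1200) / (Q + 4950) = 270
→ Q = 4950·(1200 − 270)/(270 − 0.7300) = 17100 L/s.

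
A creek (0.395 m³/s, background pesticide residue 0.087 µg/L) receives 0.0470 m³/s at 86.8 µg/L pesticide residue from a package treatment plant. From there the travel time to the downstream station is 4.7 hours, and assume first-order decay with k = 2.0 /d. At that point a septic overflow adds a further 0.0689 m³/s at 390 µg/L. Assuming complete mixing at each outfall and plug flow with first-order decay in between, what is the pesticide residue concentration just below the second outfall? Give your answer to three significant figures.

58.0 µg/L

Flow-weighted average: C = (0.3950·0.08700 + 0.04700·86.80) / 0.4420 = 4.114/0.4420 = 9.308 µg/L; combined flow 0.4420 m³/s.
Applying C = C₀e^(−kt): 9.308 × 0.6759 = 6.291 µg/L.
At the second outfall, C = (0.4420·6.291 + 0.06890·390.0) / (0.4420 + 0.06890) = 58.04 µg/L.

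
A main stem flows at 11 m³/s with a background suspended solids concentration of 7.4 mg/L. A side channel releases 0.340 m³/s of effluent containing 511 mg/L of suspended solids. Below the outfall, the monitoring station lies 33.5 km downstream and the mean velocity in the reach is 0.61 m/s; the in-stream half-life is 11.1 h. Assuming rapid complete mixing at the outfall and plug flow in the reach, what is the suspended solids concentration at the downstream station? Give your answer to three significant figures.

Mass balance: C = (11.00·7.400 + 0.3400·511.0) / 11.34 = 255.1/11.34 = 22.50 mg/L.
Travel time t = 33.5·1000 / 0.61 = 54920 s = 15.26 h.
Half-life 11.1 h → k = ln 2 / 11.1 = 0.06245 h⁻¹ = 1.499 d⁻¹.
Decay over the reach: 22.50·exp(−kt) = 22.50·0.3857 = 8.679 mg/L.

8.68 mg/L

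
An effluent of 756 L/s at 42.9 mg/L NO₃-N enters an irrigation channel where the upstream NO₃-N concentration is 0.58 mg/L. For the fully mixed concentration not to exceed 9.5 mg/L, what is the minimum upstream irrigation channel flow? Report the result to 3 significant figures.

Set C_mix = 9.5: (Q·0.5800 + 756.0·42.90) / (Q + 756.0) = 9.5
→ Q = 756.0·(42.90 − 9.5)/(9.5 − 0.5800) = 2831 L/s.

2830 L/s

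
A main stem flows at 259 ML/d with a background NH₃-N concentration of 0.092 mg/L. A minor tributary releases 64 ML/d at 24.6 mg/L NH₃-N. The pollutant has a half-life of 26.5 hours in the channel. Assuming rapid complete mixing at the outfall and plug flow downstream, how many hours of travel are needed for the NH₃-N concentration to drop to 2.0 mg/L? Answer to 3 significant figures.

Mass balance: C = (259.0·0.09200 + 64.00·24.60) / 323.0 = 1598/323.0 = 4.948 mg/L.
Half-life 26.5 h → k = ln 2 / 26.5 = 0.02616 h⁻¹ = 0.6278 d⁻¹.
4.948·exp(−k·t) = 2.0 → t = ln(4.948/2.0)/k = 124700 s = 34.63 h.

34.6 h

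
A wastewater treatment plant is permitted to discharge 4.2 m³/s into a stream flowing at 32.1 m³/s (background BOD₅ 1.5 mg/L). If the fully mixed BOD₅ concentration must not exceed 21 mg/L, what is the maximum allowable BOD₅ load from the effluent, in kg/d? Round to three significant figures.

Mass balance at the limit: 32.10·1.500 + 4.200·Cₑ = 36.30·21 → Cₑ = 170.0 mg/L.
Load = 4.200 m³/s × 170.0 g/m³ × 86 400 s/d = 61700 kg/d.

61700 kg/d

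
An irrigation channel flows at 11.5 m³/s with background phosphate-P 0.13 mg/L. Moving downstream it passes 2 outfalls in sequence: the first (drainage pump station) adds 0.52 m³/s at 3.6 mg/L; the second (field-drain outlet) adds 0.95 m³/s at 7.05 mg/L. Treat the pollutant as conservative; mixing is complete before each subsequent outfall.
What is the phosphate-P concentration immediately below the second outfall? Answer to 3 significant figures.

Outfall 1: combined Q = 12.02 m³/s; C = (11.50·0.1300 + 0.5200·3.600)/12.02 = 0.2801 mg/L.
Outfall 2: combined Q = 12.97 m³/s; C = (12.02·0.2801 + 0.9500·7.050)/12.97 = 0.7760 mg/L.

0.776 mg/L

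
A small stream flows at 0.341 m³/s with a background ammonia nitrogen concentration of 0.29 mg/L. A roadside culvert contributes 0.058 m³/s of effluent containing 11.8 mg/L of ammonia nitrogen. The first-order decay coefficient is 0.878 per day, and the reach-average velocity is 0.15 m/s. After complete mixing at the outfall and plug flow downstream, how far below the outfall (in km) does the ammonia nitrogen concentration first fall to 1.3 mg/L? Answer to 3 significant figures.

6.08 km

Flow-weighted average: C = (0.3410·0.2900 + 0.05800·11.80) / 0.3990 = 0.7833/0.3990 = 1.963 mg/L.
Set 1.963·exp(−k·t) = 1.3 → t = ln(1.963/1.3)/k = 40560 s = 11.27 h.
Distance = v·t = 0.15·40560 = 6084 m = 6.084 km.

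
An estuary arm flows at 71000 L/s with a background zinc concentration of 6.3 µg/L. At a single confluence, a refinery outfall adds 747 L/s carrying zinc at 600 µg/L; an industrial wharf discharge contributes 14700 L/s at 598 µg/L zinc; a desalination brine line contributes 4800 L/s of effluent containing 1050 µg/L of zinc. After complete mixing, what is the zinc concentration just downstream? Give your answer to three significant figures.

Flow-weighted average: C = (71000·6.300 + 747.0·600.0 + 14700·598.0 + 4800·1050) / 91250 = 14730000/91250 = 161.4 µg/L.

161 µg/L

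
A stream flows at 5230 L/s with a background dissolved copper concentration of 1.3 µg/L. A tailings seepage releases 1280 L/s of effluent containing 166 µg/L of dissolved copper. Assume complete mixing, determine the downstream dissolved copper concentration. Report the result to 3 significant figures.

After mixing, C = (5230·1.300 + 1280·166.0) / 6510 = 219300/6510 = 33.68 µg/L.

33.7 µg/L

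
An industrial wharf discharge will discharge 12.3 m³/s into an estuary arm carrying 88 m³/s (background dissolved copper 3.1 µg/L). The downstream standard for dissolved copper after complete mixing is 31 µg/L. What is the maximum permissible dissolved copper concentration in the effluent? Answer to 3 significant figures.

231 µg/L

At the limit, (Qr·Cr + Qe·Cₑ)/(Qr + Qe) = 31:
Cₑ = (100.3·31 − 88.00·3.100) / 12.30 = 230.6 µg/L.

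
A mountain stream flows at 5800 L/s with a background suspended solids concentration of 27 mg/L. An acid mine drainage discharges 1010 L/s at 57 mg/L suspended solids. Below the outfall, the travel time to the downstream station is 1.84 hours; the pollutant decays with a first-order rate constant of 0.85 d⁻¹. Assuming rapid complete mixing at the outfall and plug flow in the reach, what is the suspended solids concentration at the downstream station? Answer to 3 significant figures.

Flow-weighted average: C = (5800·27.00 + 1010·57.00) / 6810 = 214200/6810 = 31.45 mg/L.
First-order decay: C = 31.45·exp(−k·t) = 31.45·0.9369 = 29.47 mg/L.

29.5 mg/L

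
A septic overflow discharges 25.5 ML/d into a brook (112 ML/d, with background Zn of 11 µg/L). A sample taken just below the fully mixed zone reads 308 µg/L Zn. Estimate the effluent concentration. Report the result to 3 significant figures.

Mass balance: 112.0·11.00 + 25.50·Cₑ = 137.5·308.0
→ Cₑ = (137.5·308.0 − 112.0·11.00) / 25.50 = 1612 µg/L.

1610 µg/L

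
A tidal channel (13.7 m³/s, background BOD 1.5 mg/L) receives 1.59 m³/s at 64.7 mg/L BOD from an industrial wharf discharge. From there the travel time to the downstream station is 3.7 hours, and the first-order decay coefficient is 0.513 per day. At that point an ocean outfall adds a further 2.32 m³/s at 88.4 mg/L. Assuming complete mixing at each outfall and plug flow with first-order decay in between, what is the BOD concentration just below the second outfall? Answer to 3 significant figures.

18.1 mg/L

Conservation of mass: C = (13.70·1.500 + 1.590·64.70) / 15.29 = 123.4/15.29 = 8.072 mg/L; combined flow 15.29 m³/s.
Decay over the reach: 8.072·exp(−kt) = 8.072·0.9240 = 7.458 mg/L.
At the second outfall, C = (15.29·7.458 + 2.320·88.40) / (15.29 + 2.320) = 18.12 mg/L.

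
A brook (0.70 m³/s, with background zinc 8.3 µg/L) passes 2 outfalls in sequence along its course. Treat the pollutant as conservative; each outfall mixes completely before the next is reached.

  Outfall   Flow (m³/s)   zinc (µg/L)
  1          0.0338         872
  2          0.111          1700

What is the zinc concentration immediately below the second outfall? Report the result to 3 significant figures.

Below outfall 1: Q → 0.7338 m³/s, C = (0.7000·8.300 + 0.03380·872.0)/0.7338 = 48.08 µg/L.
Below outfall 2: Q → 0.8448 m³/s, C = (0.7338·48.08 + 0.1110·1700)/0.8448 = 265.1 µg/L.

265 µg/L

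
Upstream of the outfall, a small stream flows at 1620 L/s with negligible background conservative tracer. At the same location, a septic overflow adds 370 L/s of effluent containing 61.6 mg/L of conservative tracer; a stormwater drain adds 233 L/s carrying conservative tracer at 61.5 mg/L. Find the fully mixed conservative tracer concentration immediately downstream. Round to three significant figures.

Mixed concentration C = ΣQC/ΣQ = (1620·0 + 370.0·61.60 + 233.0·61.50) / 2223 = 37120/2223 = 16.70 mg/L.

16.7 mg/L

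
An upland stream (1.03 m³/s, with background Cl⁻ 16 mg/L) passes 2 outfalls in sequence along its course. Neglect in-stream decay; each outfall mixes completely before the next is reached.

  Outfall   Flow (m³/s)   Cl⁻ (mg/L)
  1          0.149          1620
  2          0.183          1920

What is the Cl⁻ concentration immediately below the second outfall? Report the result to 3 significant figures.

Below outfall 1: Q → 1.179 m³/s, C = (1.030·16.00 + 0.1490·1620)/1.179 = 218.7 mg/L.
Below outfall 2: Q → 1.362 m³/s, C = (1.179·218.7 + 0.1830·1920)/1.362 = 447.3 mg/L.

447 mg/L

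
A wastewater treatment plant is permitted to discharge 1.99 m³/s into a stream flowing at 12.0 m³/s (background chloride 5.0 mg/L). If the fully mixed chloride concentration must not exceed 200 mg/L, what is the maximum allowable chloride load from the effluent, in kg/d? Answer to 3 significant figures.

Mass balance at the limit: 12.00·5.000 + 1.990·Cₑ = 13.99·200 → Cₑ = 1376 mg/L.
Load = 1.990 m³/s × 1376 g/m³ × 86 400 s/d = 236600 kg/d.

237000 kg/d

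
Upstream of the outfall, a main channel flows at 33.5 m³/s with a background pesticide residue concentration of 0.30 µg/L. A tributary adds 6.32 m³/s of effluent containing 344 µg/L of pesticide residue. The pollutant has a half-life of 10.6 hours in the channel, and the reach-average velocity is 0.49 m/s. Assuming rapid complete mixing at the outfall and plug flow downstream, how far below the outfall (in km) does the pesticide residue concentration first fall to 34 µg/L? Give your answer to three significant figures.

Conservation of mass: C = (33.50·0.3000 + 6.320·344.0) / 39.82 = 2184/39.82 = 54.85 µg/L.
Half-life 10.6 h → k = ln 2 / 10.6 = 0.06539 h⁻¹ = 1.569 d⁻¹.
Set 54.85·exp(−k·t) = 34 → t = ln(54.85/34)/k = 26330 s = 7.314 h.
Distance = v·t = 0.49·26330 = 12900 m = 12.90 km.

12.9 km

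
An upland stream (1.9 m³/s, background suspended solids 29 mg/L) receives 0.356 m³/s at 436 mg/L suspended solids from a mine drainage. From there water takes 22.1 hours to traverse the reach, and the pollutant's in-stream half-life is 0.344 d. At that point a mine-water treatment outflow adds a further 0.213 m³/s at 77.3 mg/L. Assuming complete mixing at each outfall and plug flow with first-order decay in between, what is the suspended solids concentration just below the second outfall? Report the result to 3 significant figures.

Mass balance: C = (1.900·29.00 + 0.3560·436.0) / 2.256 = 210.3/2.256 = 93.23 mg/L; combined flow 2.256 m³/s.
Half-life 0.344 d → k = ln 2 / 0.344 = 2.015 d⁻¹.
After decay, C = 93.23 × e^(−kt) = 93.23 × 0.1564 = 14.58 mg/L.
Second outfall: C = (2.256·14.58 + 0.2130·77.30)/2.469 = 19.99 mg/L.

20.0 mg/L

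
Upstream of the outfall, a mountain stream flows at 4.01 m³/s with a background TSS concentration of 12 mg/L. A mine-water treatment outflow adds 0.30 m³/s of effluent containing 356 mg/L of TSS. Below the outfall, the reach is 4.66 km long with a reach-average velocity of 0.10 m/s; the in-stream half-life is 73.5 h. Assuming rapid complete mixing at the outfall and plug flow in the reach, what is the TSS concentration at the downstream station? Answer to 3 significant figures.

Mixed concentration C = ΣQC/ΣQ = (4.010·12.00 + 0.3000·356.0) / 4.310 = 154.9/4.310 = 35.94 mg/L.
Travel time t = 4.66·1000 / 0.10 = 46600 s = 12.94 h.
Half-life 73.5 h → k = ln 2 / 73.5 = 0.009431 h⁻¹ = 0.2263 d⁻¹.
Applying C = C₀e^(−kt): 35.94 × 0.8851 = 31.81 mg/L.

31.8 mg/L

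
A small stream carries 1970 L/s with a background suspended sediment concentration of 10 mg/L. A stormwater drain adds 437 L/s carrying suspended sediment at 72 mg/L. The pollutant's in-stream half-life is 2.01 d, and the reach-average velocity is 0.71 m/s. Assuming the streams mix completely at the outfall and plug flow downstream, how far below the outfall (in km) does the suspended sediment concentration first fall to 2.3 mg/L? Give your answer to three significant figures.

396 km

Mixed concentration C = ΣQC/ΣQ = (1970·10.00 + 437.0·72.00) / 2407 = 51160/2407 = 21.26 mg/L.
Half-life 2.01 d → k = ln 2 / 2.01 = 0.3448 d⁻¹.
Set 21.26·exp(−k·t) = 2.3 → t = ln(21.26/2.3)/k = 557100 s = 154.8 h.
Distance = v·t = 0.71·557100 = 395600 m = 395.6 km.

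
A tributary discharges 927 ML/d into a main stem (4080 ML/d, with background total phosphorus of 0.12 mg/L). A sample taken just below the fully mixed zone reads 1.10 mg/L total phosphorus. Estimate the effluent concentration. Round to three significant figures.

5.41 mg/L

Mass balance: 4080·0.1200 + 927.0·Cₑ = 5007·1.100
→ Cₑ = (5007·1.100 − 4080·0.1200) / 927.0 = 5.413 mg/L.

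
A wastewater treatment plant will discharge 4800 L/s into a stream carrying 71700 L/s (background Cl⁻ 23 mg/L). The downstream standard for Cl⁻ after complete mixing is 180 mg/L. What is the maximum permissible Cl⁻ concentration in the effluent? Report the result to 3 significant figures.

2530 mg/L

At the limit, (Qr·Cr + Qe·Cₑ)/(Qr + Qe) = 180:
Cₑ = (76500·180 − 71700·23.00) / 4800 = 2525 mg/L.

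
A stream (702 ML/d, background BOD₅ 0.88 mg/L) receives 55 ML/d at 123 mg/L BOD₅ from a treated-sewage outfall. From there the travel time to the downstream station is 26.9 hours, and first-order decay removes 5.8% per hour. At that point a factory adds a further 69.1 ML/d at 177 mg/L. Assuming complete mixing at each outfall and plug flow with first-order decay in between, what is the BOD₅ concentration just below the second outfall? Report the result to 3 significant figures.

16.6 mg/L

Conservation of mass: C = (702.0·0.8800 + 55.00·123.0) / 757.0 = 7383/757.0 = 9.753 mg/L; combined flow 757.0 ML/d.
5.8%/h lost → k = −ln(1 − 0.058) = 0.05975 h⁻¹.
First-order decay: C = 9.753·exp(−k·t) = 9.753·0.2004 = 1.955 mg/L.
At the second outfall, C = (757.0·1.955 + 69.10·177.0) / (757.0 + 69.10) = 16.60 mg/L.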